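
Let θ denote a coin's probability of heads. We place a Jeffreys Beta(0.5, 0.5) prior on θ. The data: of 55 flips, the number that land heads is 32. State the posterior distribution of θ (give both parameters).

The binomial likelihood is conjugate to the Beta prior: with 32 successes and 23 failures, the posterior is Beta(0.5+32, 0.5+23) = Beta(32.5, 23.5).

Posterior: Beta(32.5, 23.5)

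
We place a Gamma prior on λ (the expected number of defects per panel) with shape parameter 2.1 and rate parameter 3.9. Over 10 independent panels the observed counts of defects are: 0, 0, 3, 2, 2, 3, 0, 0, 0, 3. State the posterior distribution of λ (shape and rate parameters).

Posterior: Gamma(shape=15.1, rate=13.9)

The Poisson likelihood adds the total count to the shape and the number of exposure periods to the rate. Here ∑xᵢ = 13 and n = 10, so shape 2.1→15.1 and rate 3.9→13.9.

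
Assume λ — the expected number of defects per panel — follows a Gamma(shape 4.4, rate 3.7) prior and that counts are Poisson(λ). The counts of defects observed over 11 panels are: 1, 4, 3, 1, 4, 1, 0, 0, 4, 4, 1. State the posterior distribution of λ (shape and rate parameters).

Total count ∑xᵢ = 23 over n = 11 panels.
Gamma is conjugate to the Poisson likelihood: posterior is Gamma(shape = 4.4+23 = 27.4, rate = 3.7+11 = 14.7).

Posterior: Gamma(shape=27.4, rate=14.7)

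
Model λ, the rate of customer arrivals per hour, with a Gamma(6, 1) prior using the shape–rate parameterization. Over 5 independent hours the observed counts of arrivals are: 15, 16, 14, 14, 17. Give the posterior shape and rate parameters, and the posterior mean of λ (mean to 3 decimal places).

The Poisson likelihood adds the total count to the shape and the number of exposure periods to the rate. Here ∑xᵢ = 76 and n = 5, so shape 6→82 and rate 1→6.
E[λ | data] = 82/6 = 13.667.

Posterior: Gamma(shape=82, rate=6); mean ≈ 13.667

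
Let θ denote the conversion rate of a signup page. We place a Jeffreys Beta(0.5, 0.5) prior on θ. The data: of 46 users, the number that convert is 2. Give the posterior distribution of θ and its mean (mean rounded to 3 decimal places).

Posterior: Beta(2.5, 44.5); mean ≈ 0.053

Observing 2 successes and 44 failures updates Beta(0.5, 0.5) by adding the success and failure counts to the two shape parameters: α = 0.5+2 = 2.5, β = 0.5+44 = 44.5.
E[θ | data] = 2.5/(2.5+44.5) = 0.053.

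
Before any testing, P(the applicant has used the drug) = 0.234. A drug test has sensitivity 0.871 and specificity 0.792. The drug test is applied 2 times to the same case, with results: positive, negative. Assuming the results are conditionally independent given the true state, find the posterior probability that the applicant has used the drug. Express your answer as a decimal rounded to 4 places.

Posterior P(H) ≈ 0.1724

With H the event that the applicant has used the drug, the joint likelihood of the observed sequence is P(data|H) = 0.871·0.129 = 0.11236 and P(data|¬H) = 0.208·0.792 = 0.16474.
Bayes: P(H|data) = 0.234·0.11236 / (0.234·0.11236 + 0.766·0.16474) = 0.026292/0.15248 = 0.1724.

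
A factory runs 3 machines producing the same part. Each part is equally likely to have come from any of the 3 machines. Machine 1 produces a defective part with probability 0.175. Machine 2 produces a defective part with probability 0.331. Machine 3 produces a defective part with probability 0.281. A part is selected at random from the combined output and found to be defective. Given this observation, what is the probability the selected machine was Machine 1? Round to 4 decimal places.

P(defective|M1) = 0.175; P(defective|M2) = 0.331; P(defective|M3) = 0.281.
Prior × likelihood for each source: 0.333333·0.175=0.05833, 0.333333·0.331=0.1103, 0.333333·0.281=0.09367. Summing gives P(defective) = 0.26233.
P(Machine 1 | defective) = 0.05833 / 0.26233 = 0.2224.

Posterior probability ≈ 0.2224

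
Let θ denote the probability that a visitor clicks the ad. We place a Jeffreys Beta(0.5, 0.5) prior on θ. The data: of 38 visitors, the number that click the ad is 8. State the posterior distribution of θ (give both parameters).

The binomial likelihood is conjugate to the Beta prior: with 8 successes and 30 failures, the posterior is Beta(0.5+8, 0.5+30) = Beta(8.5, 30.5).

Posterior: Beta(8.5, 30.5)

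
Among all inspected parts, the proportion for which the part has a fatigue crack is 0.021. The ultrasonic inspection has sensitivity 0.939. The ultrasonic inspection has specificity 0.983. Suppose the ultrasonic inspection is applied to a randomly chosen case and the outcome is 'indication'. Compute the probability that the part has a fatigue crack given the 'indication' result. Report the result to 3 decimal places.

P(H | E) ≈ 0.542

Write H for 'the part has a fatigue crack'. Prior odds H:¬H = 0.021/0.979 = 0.021450. For the 'indication' outcome, the likelihood ratio is 0.939/0.017 = 55.235.
Posterior odds = 0.021450 × 55.235 = 1.1848, so P(H|E) = 1.1848/(1+1.1848) = 0.542.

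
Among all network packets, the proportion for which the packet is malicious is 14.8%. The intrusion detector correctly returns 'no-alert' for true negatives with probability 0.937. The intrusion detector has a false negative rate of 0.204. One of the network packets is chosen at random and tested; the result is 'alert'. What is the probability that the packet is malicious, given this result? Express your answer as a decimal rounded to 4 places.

P(H | E) ≈ 0.6870

Let H be the event that the packet is malicious. P(H) = 0.148, so P(¬H) = 0.852. With E the 'alert' result, P(E|H) = 0.796 and P(E|¬H) = 0.063.
P(E) = 0.796·0.148 + 0.063·0.852 = 0.11781 + 0.053676 = 0.17148.
By Bayes' theorem, P(H|E) = 0.11781 / 0.17148 = 0.6870.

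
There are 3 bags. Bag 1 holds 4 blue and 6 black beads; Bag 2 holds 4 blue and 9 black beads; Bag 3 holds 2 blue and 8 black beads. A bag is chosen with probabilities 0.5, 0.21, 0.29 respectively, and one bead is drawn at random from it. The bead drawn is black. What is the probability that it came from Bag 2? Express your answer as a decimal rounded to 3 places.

P(black|Bag 1) = 0.6; P(black|Bag 2) = 0.6923; P(black|Bag 3) = 0.8.
Prior × likelihood for each source: 0.5·0.6=0.3000, 0.21·0.6923=0.1454, 0.29·0.8=0.2320. Summing gives P(black) = 0.67738.
P(Bag 2 | black) = 0.1454 / 0.67738 = 0.215.

Posterior probability ≈ 0.215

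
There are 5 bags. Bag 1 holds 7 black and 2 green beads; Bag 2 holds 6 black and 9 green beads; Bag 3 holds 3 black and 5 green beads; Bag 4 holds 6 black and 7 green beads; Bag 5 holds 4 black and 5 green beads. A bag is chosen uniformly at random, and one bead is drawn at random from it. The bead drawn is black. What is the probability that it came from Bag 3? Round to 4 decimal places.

Posterior probability ≈ 0.1525

P(black|Bag 1) = 0.7778; P(black|Bag 2) = 0.4; P(black|Bag 3) = 0.375; P(black|Bag 4) = 0.4615; P(black|Bag 5) = 0.4444.
Prior × likelihood for each source: 0.2·0.7778=0.1556, 0.2·0.4=0.08000, 0.2·0.375=0.07500, 0.2·0.4615=0.09231, 0.2·0.4444=0.08889. Summing gives P(black) = 0.49175.
P(Bag 3 | black) = 0.07500 / 0.49175 = 0.1525.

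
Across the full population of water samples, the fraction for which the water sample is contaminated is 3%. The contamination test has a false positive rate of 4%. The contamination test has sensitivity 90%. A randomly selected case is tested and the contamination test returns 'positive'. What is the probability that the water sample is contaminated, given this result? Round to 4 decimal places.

Let H be the event that the water sample is contaminated. P(H) = 0.03, so P(¬H) = 0.97. With E the 'positive' result, P(E|H) = 0.9 and P(E|¬H) = 0.04.
P(E) = 0.9·0.03 + 0.04·0.97 = 0.027000 + 0.038800 = 0.065800.
By Bayes' theorem, P(H|E) = 0.027000 / 0.065800 = 0.4103.

P(H | E) ≈ 0.4103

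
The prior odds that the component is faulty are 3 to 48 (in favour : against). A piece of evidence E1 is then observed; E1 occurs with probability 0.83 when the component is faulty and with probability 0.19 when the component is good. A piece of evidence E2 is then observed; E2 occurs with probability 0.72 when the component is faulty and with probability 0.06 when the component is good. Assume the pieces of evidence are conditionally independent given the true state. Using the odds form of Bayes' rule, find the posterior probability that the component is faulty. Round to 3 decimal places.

Prior odds = 3/48 = 0.062500.
Likelihood ratio for E1 = 0.83/0.19 = 4.3684.
Likelihood ratio for E2 = 0.72/0.06 = 12.000.
Posterior odds = prior odds × LR₁ × LR₂ = 3.2763.
Posterior probability = odds/(1+odds) = 3.2763/4.2763 = 0.766.

Posterior probability ≈ 0.766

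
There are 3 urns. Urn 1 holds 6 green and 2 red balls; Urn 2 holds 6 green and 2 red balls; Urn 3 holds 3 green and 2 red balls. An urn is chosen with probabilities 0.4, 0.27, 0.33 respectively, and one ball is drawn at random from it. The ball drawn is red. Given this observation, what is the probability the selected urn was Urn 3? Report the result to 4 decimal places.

P(red|Urn 1) = 0.25; P(red|Urn 2) = 0.25; P(red|Urn 3) = 0.4.
Prior × likelihood for each source: 0.4·0.25=0.1000, 0.27·0.25=0.06750, 0.33·0.4=0.1320. Summing gives P(red) = 0.29950.
P(Urn 3 | red) = 0.1320 / 0.29950 = 0.4407.

Posterior probability ≈ 0.4407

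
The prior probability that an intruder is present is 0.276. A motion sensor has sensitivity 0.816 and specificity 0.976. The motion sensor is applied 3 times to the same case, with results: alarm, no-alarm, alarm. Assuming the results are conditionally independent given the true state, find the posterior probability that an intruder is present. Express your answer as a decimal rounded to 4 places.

Let H be the event that an intruder is present; start with P(H) = 0.276. P('alarm'|H) = 0.816, P('alarm'|¬H) = 0.024.
Update on result 1 ('alarm'): P(H) ← 0.816·0.2760 / (0.816·0.2760 + 0.024·0.7240) = 0.22522/0.24259 = 0.9284.
Update on result 2 ('no-alarm'): P(H) ← 0.184·0.9284 / (0.184·0.9284 + 0.976·0.0716) = 0.17082/0.24073 = 0.7096.
Update on result 3 ('alarm'): P(H) ← 0.816·0.7096 / (0.816·0.7096 + 0.024·0.2904) = 0.57903/0.58600 = 0.9881.

Posterior P(H) ≈ 0.9881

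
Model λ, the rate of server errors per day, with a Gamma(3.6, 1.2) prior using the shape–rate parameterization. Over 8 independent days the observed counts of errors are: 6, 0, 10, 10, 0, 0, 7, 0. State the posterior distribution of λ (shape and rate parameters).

Posterior: Gamma(shape=36.6, rate=9.2)

The Poisson likelihood adds the total count to the shape and the number of exposure periods to the rate. Here ∑xᵢ = 33 and n = 8, so shape 3.6→36.6 and rate 1.2→9.2.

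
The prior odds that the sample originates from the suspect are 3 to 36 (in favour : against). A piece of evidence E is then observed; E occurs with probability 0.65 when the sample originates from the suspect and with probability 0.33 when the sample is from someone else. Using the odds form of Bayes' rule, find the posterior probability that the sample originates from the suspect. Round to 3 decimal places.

Prior odds = 3/36 = 0.083333.
Likelihood ratio for E = 0.65/0.33 = 1.9697.
Posterior odds = prior odds × LR = 0.16414.
Posterior probability = odds/(1+odds) = 0.16414/1.1641 = 0.141.

Posterior probability ≈ 0.141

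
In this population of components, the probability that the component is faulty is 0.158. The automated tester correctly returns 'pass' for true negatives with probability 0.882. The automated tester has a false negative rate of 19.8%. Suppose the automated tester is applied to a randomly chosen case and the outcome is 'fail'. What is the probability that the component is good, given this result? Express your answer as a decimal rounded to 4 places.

P(¬H | E) ≈ 0.4395

Write H for 'the component is faulty'. Prior odds H:¬H = 0.158/0.842 = 0.18765. For the 'fail' outcome, the likelihood ratio is 0.802/0.118 = 6.7966.
Posterior odds = 0.18765 × 6.7966 = 1.2754, so P(H|E) = 1.2754/(1+1.2754) = 0.5605. Then P(¬H|E) = 1 − 0.5605 = 0.4395.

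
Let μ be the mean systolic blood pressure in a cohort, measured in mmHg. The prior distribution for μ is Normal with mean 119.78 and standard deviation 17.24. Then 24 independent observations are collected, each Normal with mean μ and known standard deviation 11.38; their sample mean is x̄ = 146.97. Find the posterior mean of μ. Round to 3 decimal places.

Posterior mean ≈ 146.485

With known σ, the Normal prior is conjugate. Weight on the data is w = (n/σ²)/(n/σ² + 1/τ₀²) = 0.185322/(0.185322+0.00336454) = 0.98217.
Posterior mean = w·x̄ + (1−w)·μ₀ = 0.98217·146.97 + 0.017831·119.78 = 146.485.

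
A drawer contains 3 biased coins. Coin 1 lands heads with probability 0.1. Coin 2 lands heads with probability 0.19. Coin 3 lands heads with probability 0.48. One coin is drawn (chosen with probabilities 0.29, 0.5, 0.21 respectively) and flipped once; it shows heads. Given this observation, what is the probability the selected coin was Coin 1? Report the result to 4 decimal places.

P(heads|C1) = 0.1; P(heads|C2) = 0.19; P(heads|C3) = 0.48.
Prior × likelihood for each source: 0.29·0.1=0.02900, 0.5·0.19=0.09500, 0.21·0.48=0.1008. Summing gives P(heads) = 0.22480.
P(Coin 1 | heads) = 0.02900 / 0.22480 = 0.1290.

Posterior probability ≈ 0.1290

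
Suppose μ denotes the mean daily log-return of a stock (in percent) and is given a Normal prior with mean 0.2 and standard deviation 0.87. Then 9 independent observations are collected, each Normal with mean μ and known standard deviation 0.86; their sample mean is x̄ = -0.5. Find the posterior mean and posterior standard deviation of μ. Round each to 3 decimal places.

With known σ, the Normal prior is conjugate. Weight on the data is w = (n/σ²)/(n/σ² + 1/τ₀²) = 12.1687/(12.1687+1.32118) = 0.90206.
Posterior mean = w·x̄ + (1−w)·μ₀ = 0.90206·-0.5 + 0.097938·0.2 = -0.431. Posterior variance = 1/(12.1687+1.32118) = 0.0741294, so SD = 0.272.

Posterior mean ≈ -0.431; posterior SD ≈ 0.272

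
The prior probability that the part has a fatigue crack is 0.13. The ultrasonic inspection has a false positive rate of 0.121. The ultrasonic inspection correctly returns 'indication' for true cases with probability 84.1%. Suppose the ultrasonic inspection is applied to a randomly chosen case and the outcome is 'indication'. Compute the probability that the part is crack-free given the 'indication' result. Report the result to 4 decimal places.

P(¬H | E) ≈ 0.4905

Let H be the event that the part has a fatigue crack. P(H) = 0.13, so P(¬H) = 0.87. With E the 'indication' result, P(E|H) = 0.841 and P(E|¬H) = 0.121.
P(E) = 0.841·0.13 + 0.121·0.87 = 0.10933 + 0.10527 = 0.21460.
By Bayes' theorem, P(H|E) = 0.10933 / 0.21460 = 0.5095. Hence P(¬H|E) = 1 − 0.5095 = 0.4905.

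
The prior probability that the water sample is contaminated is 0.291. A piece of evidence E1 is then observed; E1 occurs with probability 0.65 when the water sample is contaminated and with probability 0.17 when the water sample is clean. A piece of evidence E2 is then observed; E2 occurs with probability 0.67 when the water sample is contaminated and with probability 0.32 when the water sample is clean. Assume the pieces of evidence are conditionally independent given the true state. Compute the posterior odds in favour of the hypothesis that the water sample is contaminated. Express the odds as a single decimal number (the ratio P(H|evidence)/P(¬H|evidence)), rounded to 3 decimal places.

Posterior odds ≈ 3.286

Prior odds = 0.291/(1−0.291) = 0.41044.
Likelihood ratio for E1 = 0.65/0.17 = 3.8235.
Likelihood ratio for E2 = 0.67/0.32 = 2.0938.
Posterior odds = prior odds × LR₁ × LR₂ = 3.2858.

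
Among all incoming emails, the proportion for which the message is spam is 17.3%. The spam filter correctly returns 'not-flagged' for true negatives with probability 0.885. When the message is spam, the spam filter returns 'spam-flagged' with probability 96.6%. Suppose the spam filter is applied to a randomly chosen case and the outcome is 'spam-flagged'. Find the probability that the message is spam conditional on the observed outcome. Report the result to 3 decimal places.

Write H for 'the message is spam'. Prior odds H:¬H = 0.173/0.827 = 0.20919. For the 'spam-flagged' outcome, the likelihood ratio is 0.966/0.115 = 8.4000.
Posterior odds = 0.20919 × 8.4000 = 1.7572, so P(H|E) = 1.7572/(1+1.7572) = 0.637.

P(H | E) ≈ 0.637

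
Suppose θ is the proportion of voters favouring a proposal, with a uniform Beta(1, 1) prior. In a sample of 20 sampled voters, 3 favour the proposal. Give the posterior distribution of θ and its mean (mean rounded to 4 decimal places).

Posterior: Beta(4, 18); mean ≈ 0.1818

Observing 3 successes and 17 failures updates Beta(1, 1) by adding the success and failure counts to the two shape parameters: α = 1+3 = 4, β = 1+17 = 18.
Posterior mean = α/(α+β) = 4/22 = 0.1818.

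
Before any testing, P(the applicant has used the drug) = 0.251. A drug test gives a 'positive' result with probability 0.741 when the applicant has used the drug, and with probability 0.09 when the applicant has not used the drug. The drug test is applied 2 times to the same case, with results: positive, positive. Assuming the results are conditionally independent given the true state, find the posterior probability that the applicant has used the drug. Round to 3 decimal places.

Posterior P(H) ≈ 0.958

Let H be the event that the applicant has used the drug; start with P(H) = 0.251. P('positive'|H) = 0.741, P('positive'|¬H) = 0.09.
Update on result 1 ('positive'): P(H) ← 0.741·0.2510 / (0.741·0.2510 + 0.09·0.7490) = 0.18599/0.25340 = 0.7340.
Update on result 2 ('positive'): P(H) ← 0.741·0.7340 / (0.741·0.7340 + 0.09·0.2660) = 0.54388/0.56782 = 0.9578.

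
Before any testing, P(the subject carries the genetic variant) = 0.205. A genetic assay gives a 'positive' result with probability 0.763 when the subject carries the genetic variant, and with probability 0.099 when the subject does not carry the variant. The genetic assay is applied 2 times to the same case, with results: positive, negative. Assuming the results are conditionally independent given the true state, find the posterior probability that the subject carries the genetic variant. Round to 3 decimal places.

With H the event that the subject carries the genetic variant, the joint likelihood of the observed sequence is P(data|H) = 0.763·0.237 = 0.18083 and P(data|¬H) = 0.099·0.901 = 0.089199.
Bayes: P(H|data) = 0.205·0.18083 / (0.205·0.18083 + 0.795·0.089199) = 0.037070/0.10798 = 0.3433.

Posterior P(H) ≈ 0.343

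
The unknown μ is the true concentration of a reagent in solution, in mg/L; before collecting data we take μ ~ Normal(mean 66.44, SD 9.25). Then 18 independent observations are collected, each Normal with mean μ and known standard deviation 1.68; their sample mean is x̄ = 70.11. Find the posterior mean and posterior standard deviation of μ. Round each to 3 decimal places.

Posterior mean ≈ 70.103; posterior SD ≈ 0.396

With known σ, the Normal prior is conjugate. Weight on the data is w = (n/σ²)/(n/σ² + 1/τ₀²) = 6.37755/(6.37755+0.0116874) = 0.99817.
Posterior mean = w·x̄ + (1−w)·μ₀ = 0.99817·70.11 + 0.0018292·66.44 = 70.103. Posterior variance = 1/(6.37755+0.0116874) = 0.156513, so SD = 0.396.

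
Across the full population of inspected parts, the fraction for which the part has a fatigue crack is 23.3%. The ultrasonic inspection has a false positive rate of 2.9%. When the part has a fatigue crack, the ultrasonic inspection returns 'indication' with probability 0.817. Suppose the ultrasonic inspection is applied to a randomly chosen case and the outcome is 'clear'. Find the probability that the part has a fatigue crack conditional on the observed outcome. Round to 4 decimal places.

P(H | E) ≈ 0.0542

Write H for 'the part has a fatigue crack'. Prior odds H:¬H = 0.233/0.767 = 0.30378. For the 'clear' outcome, the likelihood ratio is 0.183/0.971 = 0.18847.
Posterior odds = 0.30378 × 0.18847 = 0.057252, so P(H|E) = 0.057252/(1+0.057252) = 0.0542.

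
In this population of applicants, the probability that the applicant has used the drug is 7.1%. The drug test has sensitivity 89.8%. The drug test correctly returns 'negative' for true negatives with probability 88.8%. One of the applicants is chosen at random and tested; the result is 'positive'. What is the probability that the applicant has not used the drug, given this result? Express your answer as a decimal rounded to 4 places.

P(¬H | E) ≈ 0.6200

Let H be the event that the applicant has used the drug. P(H) = 0.071, so P(¬H) = 0.929. With E the 'positive' result, P(E|H) = 0.898 and P(E|¬H) = 0.112.
P(E) = 0.898·0.071 + 0.112·0.929 = 0.063758 + 0.10405 = 0.16781.
By Bayes' theorem, P(H|E) = 0.063758 / 0.16781 = 0.3800. Hence P(¬H|E) = 1 − 0.3800 = 0.6200.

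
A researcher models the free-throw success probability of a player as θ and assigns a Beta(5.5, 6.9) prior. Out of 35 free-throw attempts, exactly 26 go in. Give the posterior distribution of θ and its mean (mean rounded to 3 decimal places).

Posterior: Beta(31.5, 15.9); mean ≈ 0.665

The binomial likelihood is conjugate to the Beta prior: with 26 successes and 9 failures, the posterior is Beta(5.5+26, 6.9+9) = Beta(31.5, 15.9).
E[θ | data] = 31.5/(31.5+15.9) = 0.665.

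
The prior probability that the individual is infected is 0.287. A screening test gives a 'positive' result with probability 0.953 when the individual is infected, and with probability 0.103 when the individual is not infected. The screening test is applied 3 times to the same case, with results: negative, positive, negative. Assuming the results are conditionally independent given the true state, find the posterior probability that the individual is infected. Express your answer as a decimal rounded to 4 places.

Let H be the event that the individual is infected; start with P(H) = 0.287. P('positive'|H) = 0.953, P('positive'|¬H) = 0.103.
Update on result 1 ('negative'): P(H) ← 0.047·0.2870 / (0.047·0.2870 + 0.897·0.7130) = 0.013489/0.65305 = 0.0207.
Update on result 2 ('positive'): P(H) ← 0.953·0.0207 / (0.953·0.0207 + 0.103·0.9793) = 0.019685/0.12056 = 0.1633.
Update on result 3 ('negative'): P(H) ← 0.047·0.1633 / (0.047·0.1633 + 0.897·0.8367) = 0.0076742/0.75821 = 0.0101.

Posterior P(H) ≈ 0.0101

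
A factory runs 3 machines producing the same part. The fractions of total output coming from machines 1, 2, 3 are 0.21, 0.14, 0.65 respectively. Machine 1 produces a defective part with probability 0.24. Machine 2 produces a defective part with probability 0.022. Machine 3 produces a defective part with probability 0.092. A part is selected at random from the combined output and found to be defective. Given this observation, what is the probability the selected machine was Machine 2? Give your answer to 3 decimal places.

Tabulate prior·likelihood by source: [1] prior 0.21, lik 0.24, product 0.05040; [2] prior 0.14, lik 0.022, product 0.003080; [3] prior 0.65, lik 0.092, product 0.05980.
Normalizing constant = 0.11328; the posterior for Machine 2 is its product over the sum, 0.003080/0.11328 = 0.027.

Posterior probability ≈ 0.027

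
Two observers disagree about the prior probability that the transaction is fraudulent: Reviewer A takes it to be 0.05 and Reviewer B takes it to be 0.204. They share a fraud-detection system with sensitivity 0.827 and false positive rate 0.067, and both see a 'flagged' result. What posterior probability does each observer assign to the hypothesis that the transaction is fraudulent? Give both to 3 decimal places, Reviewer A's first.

P('+'|H) = 0.827, P('+'|¬H) = 0.067.
Reviewer A: numerator 0.827·0.05 = 0.041350; evidence = 0.041350+0.067·0.95 = 0.10500; posterior = 0.394.
Reviewer B: numerator 0.827·0.204 = 0.16871; evidence = 0.16871+0.067·0.796 = 0.22204; posterior = 0.760.

Reviewer A: 0.394; Reviewer B: 0.760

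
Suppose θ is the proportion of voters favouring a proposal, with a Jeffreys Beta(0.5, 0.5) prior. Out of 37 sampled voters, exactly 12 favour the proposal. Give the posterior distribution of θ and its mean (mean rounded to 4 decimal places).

Observing 12 successes and 25 failures updates Beta(0.5, 0.5) by adding the success and failure counts to the two shape parameters: α = 0.5+12 = 12.5, β = 0.5+25 = 25.5.
E[θ | data] = 12.5/(12.5+25.5) = 0.3289.

Posterior: Beta(12.5, 25.5); mean ≈ 0.3289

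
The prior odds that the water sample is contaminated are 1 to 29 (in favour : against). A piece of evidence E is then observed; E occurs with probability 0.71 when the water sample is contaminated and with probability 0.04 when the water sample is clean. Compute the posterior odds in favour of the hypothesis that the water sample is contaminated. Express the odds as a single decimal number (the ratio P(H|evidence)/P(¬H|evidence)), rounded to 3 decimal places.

Posterior odds ≈ 0.612

Prior odds = 1/29 = 0.034483.
Likelihood ratio for E = 0.71/0.04 = 17.750.
Posterior odds = prior odds × LR = 0.61207.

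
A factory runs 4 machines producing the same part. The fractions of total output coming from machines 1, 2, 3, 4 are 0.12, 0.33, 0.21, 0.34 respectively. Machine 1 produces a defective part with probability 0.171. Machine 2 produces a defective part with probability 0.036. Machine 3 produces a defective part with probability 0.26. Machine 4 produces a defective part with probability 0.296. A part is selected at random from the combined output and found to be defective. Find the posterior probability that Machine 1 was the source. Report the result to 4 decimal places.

Tabulate prior·likelihood by source: [1] prior 0.12, lik 0.171, product 0.02052; [2] prior 0.33, lik 0.036, product 0.01188; [3] prior 0.21, lik 0.26, product 0.05460; [4] prior 0.34, lik 0.296, product 0.1006.
Normalizing constant = 0.18764; the posterior for Machine 1 is its product over the sum, 0.02052/0.18764 = 0.1094.

Posterior probability ≈ 0.1094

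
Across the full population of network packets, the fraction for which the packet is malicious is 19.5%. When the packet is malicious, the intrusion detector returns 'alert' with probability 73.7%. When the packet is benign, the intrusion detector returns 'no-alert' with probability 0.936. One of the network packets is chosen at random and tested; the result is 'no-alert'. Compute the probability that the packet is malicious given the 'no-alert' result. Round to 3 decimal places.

Let H be the event that the packet is malicious. P(H) = 0.195, so P(¬H) = 0.805. With E the 'no-alert' result, P(E|H) = 0.263 and P(E|¬H) = 0.936.
P(E) = 0.263·0.195 + 0.936·0.805 = 0.051285 + 0.75348 = 0.80477.
By Bayes' theorem, P(H|E) = 0.051285 / 0.80477 = 0.064.

P(H | E) ≈ 0.064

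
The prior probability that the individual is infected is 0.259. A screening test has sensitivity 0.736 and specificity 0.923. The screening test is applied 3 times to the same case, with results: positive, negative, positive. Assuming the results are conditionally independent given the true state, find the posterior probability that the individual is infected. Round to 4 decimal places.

With H the event that the individual is infected, the joint likelihood of the observed sequence is P(data|H) = 0.736·0.264·0.736 = 0.14301 and P(data|¬H) = 0.077·0.923·0.077 = 0.0054725.
Bayes: P(H|data) = 0.259·0.14301 / (0.259·0.14301 + 0.741·0.0054725) = 0.037039/0.041094 = 0.9013.

Posterior P(H) ≈ 0.9013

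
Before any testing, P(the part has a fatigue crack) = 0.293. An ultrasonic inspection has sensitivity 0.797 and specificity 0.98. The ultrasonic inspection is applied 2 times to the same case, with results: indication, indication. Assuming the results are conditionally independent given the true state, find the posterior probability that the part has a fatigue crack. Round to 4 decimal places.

With H the event that the part has a fatigue crack, the joint likelihood of the observed sequence is P(data|H) = 0.797·0.797 = 0.63521 and P(data|¬H) = 0.02·0.02 = 0.00040000.
Bayes: P(H|data) = 0.293·0.63521 / (0.293·0.63521 + 0.707·0.00040000) = 0.18612/0.18640 = 0.9985.

Posterior P(H) ≈ 0.9985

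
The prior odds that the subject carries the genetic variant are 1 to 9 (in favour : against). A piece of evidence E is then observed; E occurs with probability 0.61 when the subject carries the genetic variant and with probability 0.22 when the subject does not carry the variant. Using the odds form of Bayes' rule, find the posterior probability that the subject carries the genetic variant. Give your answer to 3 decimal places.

Prior odds = 1/9 = 0.11111.
Likelihood ratio for E = 0.61/0.22 = 2.7727.
Posterior odds = prior odds × LR = 0.30808.
Posterior probability = odds/(1+odds) = 0.30808/1.3081 = 0.236.

Posterior probability ≈ 0.236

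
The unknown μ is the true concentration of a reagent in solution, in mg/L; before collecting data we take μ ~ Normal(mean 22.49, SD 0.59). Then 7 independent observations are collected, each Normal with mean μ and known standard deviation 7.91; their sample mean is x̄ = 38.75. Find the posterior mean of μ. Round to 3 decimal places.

With known σ, the Normal prior is conjugate. Weight on the data is w = (n/σ²)/(n/σ² + 1/τ₀²) = 0.111878/(0.111878+2.87274) = 0.037485.
Posterior mean = w·x̄ + (1−w)·μ₀ = 0.037485·38.75 + 0.96252·22.49 = 23.100.

Posterior mean ≈ 23.100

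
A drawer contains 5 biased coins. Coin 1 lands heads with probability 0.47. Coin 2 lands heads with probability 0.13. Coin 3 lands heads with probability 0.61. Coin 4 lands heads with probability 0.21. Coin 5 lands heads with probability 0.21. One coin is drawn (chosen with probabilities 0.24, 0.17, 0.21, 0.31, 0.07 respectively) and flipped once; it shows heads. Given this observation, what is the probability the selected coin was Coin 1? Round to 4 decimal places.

Tabulate prior·likelihood by source: [1] prior 0.24, lik 0.47, product 0.1128; [2] prior 0.17, lik 0.13, product 0.02210; [3] prior 0.21, lik 0.61, product 0.1281; [4] prior 0.31, lik 0.21, product 0.06510; [5] prior 0.07, lik 0.21, product 0.01470.
Normalizing constant = 0.34280; the posterior for Coin 1 is its product over the sum, 0.1128/0.34280 = 0.3291.

Posterior probability ≈ 0.3291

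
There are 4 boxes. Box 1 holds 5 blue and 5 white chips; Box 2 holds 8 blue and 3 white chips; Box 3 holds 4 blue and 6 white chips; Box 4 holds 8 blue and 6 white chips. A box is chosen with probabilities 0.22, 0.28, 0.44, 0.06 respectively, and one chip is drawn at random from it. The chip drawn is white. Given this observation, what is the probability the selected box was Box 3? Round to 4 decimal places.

Posterior probability ≈ 0.5545

Tabulate prior·likelihood by source: [1] prior 0.22, lik 0.5, product 0.1100; [2] prior 0.28, lik 0.2727, product 0.07636; [3] prior 0.44, lik 0.6, product 0.2640; [4] prior 0.06, lik 0.4286, product 0.02571.
Normalizing constant = 0.47608; the posterior for Box 3 is its product over the sum, 0.2640/0.47608 = 0.5545.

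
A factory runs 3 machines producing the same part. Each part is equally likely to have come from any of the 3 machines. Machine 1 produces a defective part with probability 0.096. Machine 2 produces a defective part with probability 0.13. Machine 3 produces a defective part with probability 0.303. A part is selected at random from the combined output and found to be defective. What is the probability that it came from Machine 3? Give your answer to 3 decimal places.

Posterior probability ≈ 0.573

P(defective|M1) = 0.096; P(defective|M2) = 0.13; P(defective|M3) = 0.303.
Prior × likelihood for each source: 0.333333·0.096=0.03200, 0.333333·0.13=0.04333, 0.333333·0.303=0.1010. Summing gives P(defective) = 0.17633.
P(Machine 3 | defective) = 0.1010 / 0.17633 = 0.573.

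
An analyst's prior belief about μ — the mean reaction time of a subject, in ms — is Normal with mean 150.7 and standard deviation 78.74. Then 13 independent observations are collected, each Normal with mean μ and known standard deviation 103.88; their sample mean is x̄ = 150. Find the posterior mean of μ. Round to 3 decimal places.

Posterior mean ≈ 150.083

With known σ, the Normal prior is conjugate. Weight on the data is w = (n/σ²)/(n/σ² + 1/τ₀²) = 0.00120470/(0.00120470+0.00016129) = 0.88192.
Posterior mean = w·x̄ + (1−w)·μ₀ = 0.88192·150 + 0.11808·150.7 = 150.083.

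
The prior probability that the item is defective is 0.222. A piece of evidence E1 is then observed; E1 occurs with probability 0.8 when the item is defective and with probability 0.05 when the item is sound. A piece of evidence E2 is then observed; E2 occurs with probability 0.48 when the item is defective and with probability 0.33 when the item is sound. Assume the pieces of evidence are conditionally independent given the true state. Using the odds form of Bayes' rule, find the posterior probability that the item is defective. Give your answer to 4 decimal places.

Posterior probability ≈ 0.8691

Prior odds = 0.222/(1−0.222) = 0.28535. In log-odds, ln(0.28535) = -1.2540.
Add log likelihood ratios: ln(16.000) + ln(1.4545) = 3.1473.
Posterior log-odds = 1.8932, so posterior odds = exp(1.8932) = 6.6408. Converting, P(H|E) = 6.6408/7.6408 = 0.8691.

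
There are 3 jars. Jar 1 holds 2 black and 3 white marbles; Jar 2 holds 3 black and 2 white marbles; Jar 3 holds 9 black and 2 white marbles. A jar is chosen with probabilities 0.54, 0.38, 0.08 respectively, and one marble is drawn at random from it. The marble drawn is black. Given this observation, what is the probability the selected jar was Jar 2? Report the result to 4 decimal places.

P(black|Jar 1) = 0.4; P(black|Jar 2) = 0.6; P(black|Jar 3) = 0.8182.
Prior × likelihood for each source: 0.54·0.4=0.2160, 0.38·0.6=0.2280, 0.08·0.8182=0.06545. Summing gives P(black) = 0.50945.
P(Jar 2 | black) = 0.2280 / 0.50945 = 0.4475.

Posterior probability ≈ 0.4475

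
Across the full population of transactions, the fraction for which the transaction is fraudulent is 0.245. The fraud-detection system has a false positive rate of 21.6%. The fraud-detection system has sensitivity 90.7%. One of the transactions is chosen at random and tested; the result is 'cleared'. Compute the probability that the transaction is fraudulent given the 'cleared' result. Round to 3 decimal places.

P(H | E) ≈ 0.037

Write H for 'the transaction is fraudulent'. Prior odds H:¬H = 0.245/0.755 = 0.32450. For the 'cleared' outcome, the likelihood ratio is 0.093/0.784 = 0.11862.
Posterior odds = 0.32450 × 0.11862 = 0.038493, so P(H|E) = 0.038493/(1+0.038493) = 0.037.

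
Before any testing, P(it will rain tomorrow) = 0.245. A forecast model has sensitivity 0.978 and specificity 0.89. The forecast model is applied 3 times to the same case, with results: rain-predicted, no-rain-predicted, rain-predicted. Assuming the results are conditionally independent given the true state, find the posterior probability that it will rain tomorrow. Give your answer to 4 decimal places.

Posterior P(H) ≈ 0.3880

With H the event that it will rain tomorrow, the joint likelihood of the observed sequence is P(data|H) = 0.978·0.022·0.978 = 0.021043 and P(data|¬H) = 0.11·0.89·0.11 = 0.010769.
Bayes: P(H|data) = 0.245·0.021043 / (0.245·0.021043 + 0.755·0.010769) = 0.0051554/0.013286 = 0.3880.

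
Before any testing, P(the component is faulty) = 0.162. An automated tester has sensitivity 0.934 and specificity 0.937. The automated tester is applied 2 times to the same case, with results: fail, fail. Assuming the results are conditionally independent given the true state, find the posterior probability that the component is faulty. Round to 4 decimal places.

Posterior P(H) ≈ 0.9770

With H the event that the component is faulty, the joint likelihood of the observed sequence is P(data|H) = 0.934·0.934 = 0.87236 and P(data|¬H) = 0.063·0.063 = 0.0039690.
Bayes: P(H|data) = 0.162·0.87236 / (0.162·0.87236 + 0.838·0.0039690) = 0.14132/0.14465 = 0.9770.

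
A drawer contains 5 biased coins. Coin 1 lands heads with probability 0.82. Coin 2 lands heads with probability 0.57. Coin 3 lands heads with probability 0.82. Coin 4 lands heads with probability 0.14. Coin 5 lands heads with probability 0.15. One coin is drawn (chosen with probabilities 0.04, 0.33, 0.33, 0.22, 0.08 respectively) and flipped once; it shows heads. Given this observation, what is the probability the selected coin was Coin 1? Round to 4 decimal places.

Posterior probability ≈ 0.0614

Tabulate prior·likelihood by source: [1] prior 0.04, lik 0.82, product 0.03280; [2] prior 0.33, lik 0.57, product 0.1881; [3] prior 0.33, lik 0.82, product 0.2706; [4] prior 0.22, lik 0.14, product 0.03080; [5] prior 0.08, lik 0.15, product 0.01200.
Normalizing constant = 0.53430; the posterior for Coin 1 is its product over the sum, 0.03280/0.53430 = 0.0614.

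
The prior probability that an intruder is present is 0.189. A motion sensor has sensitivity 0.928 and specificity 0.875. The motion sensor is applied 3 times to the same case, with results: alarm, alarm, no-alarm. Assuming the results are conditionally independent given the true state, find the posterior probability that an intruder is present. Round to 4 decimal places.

With H the event that an intruder is present, the joint likelihood of the observed sequence is P(data|H) = 0.928·0.928·0.072 = 0.062005 and P(data|¬H) = 0.125·0.125·0.875 = 0.013672.
Bayes: P(H|data) = 0.189·0.062005 / (0.189·0.062005 + 0.811·0.013672) = 0.011719/0.022807 = 0.5138.

Posterior P(H) ≈ 0.5138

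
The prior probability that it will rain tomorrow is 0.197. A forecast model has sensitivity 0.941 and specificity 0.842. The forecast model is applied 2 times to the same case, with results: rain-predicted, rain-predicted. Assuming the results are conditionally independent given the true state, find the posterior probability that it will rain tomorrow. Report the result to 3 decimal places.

Posterior P(H) ≈ 0.897

With H the event that it will rain tomorrow, the joint likelihood of the observed sequence is P(data|H) = 0.941·0.941 = 0.88548 and P(data|¬H) = 0.158·0.158 = 0.024964.
Bayes: P(H|data) = 0.197·0.88548 / (0.197·0.88548 + 0.803·0.024964) = 0.17444/0.19449 = 0.8969.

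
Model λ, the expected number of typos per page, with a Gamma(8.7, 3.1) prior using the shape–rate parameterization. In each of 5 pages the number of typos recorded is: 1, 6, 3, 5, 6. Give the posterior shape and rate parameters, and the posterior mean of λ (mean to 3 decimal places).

Posterior: Gamma(shape=29.7, rate=8.1); mean ≈ 3.667

The Poisson likelihood adds the total count to the shape and the number of exposure periods to the rate. Here ∑xᵢ = 21 and n = 5, so shape 8.7→29.7 and rate 3.1→8.1.
Posterior mean = shape/rate = 29.7/8.1 = 3.667.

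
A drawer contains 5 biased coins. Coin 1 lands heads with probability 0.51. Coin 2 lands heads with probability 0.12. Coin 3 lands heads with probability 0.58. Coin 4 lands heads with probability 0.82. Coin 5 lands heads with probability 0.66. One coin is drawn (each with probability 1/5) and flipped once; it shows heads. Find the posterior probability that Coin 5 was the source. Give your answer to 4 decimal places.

P(heads|C1) = 0.51; P(heads|C2) = 0.12; P(heads|C3) = 0.58; P(heads|C4) = 0.82; P(heads|C5) = 0.66.
Prior × likelihood for each source: 0.2·0.51=0.1020, 0.2·0.12=0.02400, 0.2·0.58=0.1160, 0.2·0.82=0.1640, 0.2·0.66=0.1320. Summing gives P(heads) = 0.53800.
P(Coin 5 | heads) = 0.1320 / 0.53800 = 0.2454.

Posterior probability ≈ 0.2454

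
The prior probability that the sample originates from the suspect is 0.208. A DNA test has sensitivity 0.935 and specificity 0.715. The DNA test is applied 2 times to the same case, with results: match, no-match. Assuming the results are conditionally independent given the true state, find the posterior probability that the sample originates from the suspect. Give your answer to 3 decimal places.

With H the event that the sample originates from the suspect, the joint likelihood of the observed sequence is P(data|H) = 0.935·0.065 = 0.060775 and P(data|¬H) = 0.285·0.715 = 0.20377.
Bayes: P(H|data) = 0.208·0.060775 / (0.208·0.060775 + 0.792·0.20377) = 0.012641/0.17403 = 0.0726.

Posterior P(H) ≈ 0.073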